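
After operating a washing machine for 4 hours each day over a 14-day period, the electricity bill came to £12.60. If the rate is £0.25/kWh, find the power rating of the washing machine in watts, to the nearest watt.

900 W

Energy = £12.60 ÷ £0.25/kWh = 50.4 kWh
Runtime = 4 h/day × 14 days = 56 h
Power = 50.4 kWh ÷ 56 h = 0.9 kW = 900 W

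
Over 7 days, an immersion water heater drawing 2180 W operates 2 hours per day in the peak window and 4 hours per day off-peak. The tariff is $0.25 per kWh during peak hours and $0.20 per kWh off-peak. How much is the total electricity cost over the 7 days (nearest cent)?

Peak energy = 2.18 kW × 2 h × 7 = 30.52 kWh
Off-peak energy = 2.18 kW × 4 h × 7 = 61.04 kWh
Cost = 30.52 × $0.25 + 61.04 × $0.20 = $7.63 + $12.208 = $19.84

$19.84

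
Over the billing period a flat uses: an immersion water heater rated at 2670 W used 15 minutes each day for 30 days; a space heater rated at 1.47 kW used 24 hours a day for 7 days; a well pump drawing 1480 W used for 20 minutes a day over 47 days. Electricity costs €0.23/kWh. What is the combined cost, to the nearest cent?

€66.74

immersion water heater: Runtime = 15 min × 30 = 450 min = 7.5 h
immersion water heater: 2.67 kW × 7.5 h = 20.025 kWh
space heater: Runtime = 24 h × 7 = 168 h
space heater: 1.47 kW × 168 h = 246.96 kWh
well pump: Runtime = 20 min × 47 = 940 min = 15.666666… h
well pump: 1.48 kW × 15.666666… h = 23.186666… kWh
Total energy = 290.171666… kWh
Cost = 290.171666… × €0.23 = €66.74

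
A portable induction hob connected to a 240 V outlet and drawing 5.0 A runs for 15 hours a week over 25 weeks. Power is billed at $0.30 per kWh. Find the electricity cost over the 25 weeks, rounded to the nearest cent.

$135.00

Power = 5.0 A × 240 V = 1200 W = 1.2 kW
Runtime = 15 h/week × 25 weeks = 375 h
Energy = 1.2 kW × 375 h = 450 kWh
Cost = 450 kWh × $0.30/kWh = $135.00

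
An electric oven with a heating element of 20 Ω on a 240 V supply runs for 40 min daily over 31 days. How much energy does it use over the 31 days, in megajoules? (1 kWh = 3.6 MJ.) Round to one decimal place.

Power = V²/R = 240²/20 = 2880 W = 2.88 kW
Runtime = 40 min × 31 = 1240 min = 20.666666… h
Energy = 2.88 kW × 20.666666… h = 59.52 kWh
= 59.52 × 3.6 MJ = 214.3 MJ

214.3 MJ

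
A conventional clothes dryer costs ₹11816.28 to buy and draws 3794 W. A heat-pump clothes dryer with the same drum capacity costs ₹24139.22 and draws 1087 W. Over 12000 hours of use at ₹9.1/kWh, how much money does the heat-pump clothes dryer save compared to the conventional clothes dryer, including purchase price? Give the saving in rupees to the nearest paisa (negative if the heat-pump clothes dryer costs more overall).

conventional clothes dryer: ₹11816.28 + (3794/1000) kW × 12000 h × ₹9.1 = ₹11816.28 + ₹414304.8 = ₹426121.08
heat-pump clothes dryer: ₹24139.22 + (1087/1000) kW × 12000 h × ₹9.1 = ₹24139.22 + ₹118700.4 = ₹142839.62
Saving = ₹426121.08 − ₹142839.62 = ₹283281.46

₹283281.46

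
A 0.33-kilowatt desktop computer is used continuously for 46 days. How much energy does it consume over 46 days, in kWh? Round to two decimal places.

Runtime = 24 h × 46 = 1104 h
Energy = 0.33 kW × 1104 h = 364.32 kWh

364.32 kWh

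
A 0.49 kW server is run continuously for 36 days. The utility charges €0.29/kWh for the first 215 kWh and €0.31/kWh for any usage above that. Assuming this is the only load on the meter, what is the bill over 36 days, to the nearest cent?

Runtime = 24 h × 36 = 864 h
Energy = 0.49 kW × 864 h = 423.36 kWh
Tier 1 (0–215 kWh): 215 × €0.29 = €62.35
Above 215 kWh: 208.36 × €0.31 = €64.5916
Bill = €126.94

€126.94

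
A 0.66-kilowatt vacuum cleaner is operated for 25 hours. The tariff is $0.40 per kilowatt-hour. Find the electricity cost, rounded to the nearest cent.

$6.60

Energy = 0.66 kW × 25 h = 16.5 kWh
Cost = 16.5 kWh × $0.40/kWh = $6.60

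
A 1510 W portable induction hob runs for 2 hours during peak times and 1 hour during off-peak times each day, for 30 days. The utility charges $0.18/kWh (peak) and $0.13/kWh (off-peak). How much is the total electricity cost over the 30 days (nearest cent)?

Peak energy = 1.51 kW × 2 h × 30 = 90.6 kWh
Off-peak energy = 1.51 kW × 1 h × 30 = 45.3 kWh
Cost = 90.6 × $0.18 + 45.3 × $0.13 = $16.308 + $5.889 = $22.20

$22.20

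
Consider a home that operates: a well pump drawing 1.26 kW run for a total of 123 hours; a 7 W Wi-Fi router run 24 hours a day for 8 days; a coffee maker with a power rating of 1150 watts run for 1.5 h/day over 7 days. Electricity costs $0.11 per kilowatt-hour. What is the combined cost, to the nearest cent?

well pump: 1.26 kW × 123 h = 154.98 kWh
Wi-Fi router: Runtime = 24 h × 8 = 192 h
Wi-Fi router: 0.007 kW × 192 h = 1.344 kWh
coffee maker: Runtime = 1.5 h/day × 7 days = 10.5 h
coffee maker: 1.15 kW × 10.5 h = 12.075 kWh
Total energy = 168.399 kWh
Cost = 168.399 × $0.11 = $18.52

$18.52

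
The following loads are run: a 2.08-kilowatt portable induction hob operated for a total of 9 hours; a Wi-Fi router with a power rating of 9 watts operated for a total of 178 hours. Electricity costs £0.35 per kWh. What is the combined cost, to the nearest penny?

£7.11

portable induction hob: 2.08 kW × 9 h = 18.72 kWh
Wi-Fi router: 0.009 kW × 178 h = 1.602 kWh
Total energy = 20.322 kWh
Cost = 20.322 × £0.35 = £7.11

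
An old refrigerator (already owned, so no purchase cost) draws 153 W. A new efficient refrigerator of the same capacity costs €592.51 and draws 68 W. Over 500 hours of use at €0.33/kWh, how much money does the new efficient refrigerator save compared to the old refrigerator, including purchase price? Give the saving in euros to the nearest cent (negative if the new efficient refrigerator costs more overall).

old refrigerator: €0.00 + (153/1000) kW × 500 h × €0.33 = €0.00 + €25.245 = €25.245
new efficient refrigerator: €592.51 + (68/1000) kW × 500 h × €0.33 = €592.51 + €11.22 = €603.73
Saving = €25.245 − €603.73 = −€578.485 → -€578.49

-€578.49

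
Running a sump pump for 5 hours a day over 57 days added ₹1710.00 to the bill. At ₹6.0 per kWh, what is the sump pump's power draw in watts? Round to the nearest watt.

Energy = ₹1710.00 ÷ ₹6.0/kWh = 285 kWh
Runtime = 5 h/day × 57 days = 285 h
Power = 285 kWh ÷ 285 h = 1 kW = 1000 W

1000 W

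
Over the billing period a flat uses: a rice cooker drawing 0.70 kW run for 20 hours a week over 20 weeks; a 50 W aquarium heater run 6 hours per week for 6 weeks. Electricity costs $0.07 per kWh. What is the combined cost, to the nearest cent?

$19.73

rice cooker: Runtime = 20 h/week × 20 weeks = 400 h
rice cooker: 0.7 kW × 400 h = 280 kWh
aquarium heater: Runtime = 6 h/week × 6 weeks = 36 h
aquarium heater: 0.05 kW × 36 h = 1.8 kWh
Total energy = 281.8 kWh
Cost = 281.8 × $0.07 = $19.73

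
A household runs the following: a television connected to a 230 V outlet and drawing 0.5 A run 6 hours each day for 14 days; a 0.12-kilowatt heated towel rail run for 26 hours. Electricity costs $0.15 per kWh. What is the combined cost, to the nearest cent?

$1.92

television: Power = 0.5 A × 230 V = 115 W = 0.115 kW
television: Runtime = 6 h/day × 14 days = 84 h
television: 0.115 kW × 84 h = 9.66 kWh
heated towel rail: 0.12 kW × 26 h = 3.12 kWh
Total energy = 12.78 kWh
Cost = 12.78 × $0.15 = $1.92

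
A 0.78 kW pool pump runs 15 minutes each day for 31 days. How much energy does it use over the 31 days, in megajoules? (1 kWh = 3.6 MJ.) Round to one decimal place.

21.8 MJ

Runtime = 15 min × 31 = 465 min = 7.75 h
Energy = 0.78 kW × 7.75 h = 6.045 kWh
= 6.045 × 3.6 MJ = 21.8 MJ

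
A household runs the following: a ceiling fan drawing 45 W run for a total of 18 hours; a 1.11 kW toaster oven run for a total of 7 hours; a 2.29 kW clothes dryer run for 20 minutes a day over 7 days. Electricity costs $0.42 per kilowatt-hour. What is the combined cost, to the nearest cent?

ceiling fan: 0.045 kW × 18 h = 0.81 kWh
toaster oven: 1.11 kW × 7 h = 7.77 kWh
clothes dryer: Runtime = 20 min × 7 = 140 min = 2.333333… h
clothes dryer: 2.29 kW × 2.333333… h = 5.343333… kWh
Total energy = 13.923333… kWh
Cost = 13.923333… × $0.42 = $5.85

$5.85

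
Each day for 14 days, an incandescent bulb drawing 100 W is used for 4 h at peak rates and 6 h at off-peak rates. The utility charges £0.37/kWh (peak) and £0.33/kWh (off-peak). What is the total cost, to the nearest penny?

£4.84

Peak energy = 0.1 kW × 4 h × 14 = 5.6 kWh
Off-peak energy = 0.1 kW × 6 h × 14 = 8.4 kWh
Cost = 5.6 × £0.37 + 8.4 × £0.33 = £2.072 + £2.772 = £4.84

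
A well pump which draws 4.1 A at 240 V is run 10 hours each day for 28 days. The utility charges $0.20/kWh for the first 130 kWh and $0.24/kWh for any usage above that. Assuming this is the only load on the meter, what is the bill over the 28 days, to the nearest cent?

$60.92

Power = 4.1 A × 240 V = 984 W = 0.984 kW
Runtime = 10 h/day × 28 days = 280 h
Energy = 0.984 kW × 280 h = 275.52 kWh
Tier 1 (0–130 kWh): 130 × $0.20 = $26
Above 130 kWh: 145.52 × $0.24 = $34.9248
Bill = $60.92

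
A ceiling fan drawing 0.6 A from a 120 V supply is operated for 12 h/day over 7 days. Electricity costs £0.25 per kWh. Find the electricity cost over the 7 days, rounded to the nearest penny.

£1.51

Power = 0.6 A × 120 V = 72 W = 0.072 kW
Runtime = 12 h/day × 7 days = 84 h
Energy = 0.072 kW × 84 h = 6.048 kWh
Cost = 6.048 kWh × £0.25/kWh = £1.51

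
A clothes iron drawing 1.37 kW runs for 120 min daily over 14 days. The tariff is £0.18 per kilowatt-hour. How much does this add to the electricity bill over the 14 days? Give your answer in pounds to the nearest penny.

Runtime = 120 min × 14 = 1680 min = 28 h
Energy = 1.37 kW × 28 h = 38.36 kWh
Cost = 38.36 kWh × £0.18/kWh = £6.90

£6.90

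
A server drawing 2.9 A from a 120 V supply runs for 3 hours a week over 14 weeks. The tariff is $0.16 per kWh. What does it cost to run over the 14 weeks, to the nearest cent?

Power = 2.9 A × 120 V = 348 W = 0.348 kW
Runtime = 3 h/week × 14 weeks = 42 h
Energy = 0.348 kW × 42 h = 14.616 kWh
Cost = 14.616 kWh × $0.16/kWh = $2.34

$2.34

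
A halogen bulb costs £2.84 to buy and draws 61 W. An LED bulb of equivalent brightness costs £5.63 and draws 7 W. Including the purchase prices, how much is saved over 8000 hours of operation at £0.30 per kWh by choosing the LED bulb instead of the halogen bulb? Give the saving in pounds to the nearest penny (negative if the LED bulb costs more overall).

halogen bulb: £2.84 + (61/1000) kW × 8000 h × £0.30 = £2.84 + £146.4 = £149.24
LED bulb: £5.63 + (7/1000) kW × 8000 h × £0.30 = £5.63 + £16.8 = £22.43
Saving = £149.24 − £22.43 = £126.81

£126.81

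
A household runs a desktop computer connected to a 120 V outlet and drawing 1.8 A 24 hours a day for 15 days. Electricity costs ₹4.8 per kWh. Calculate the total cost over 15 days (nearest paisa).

Power = 1.8 A × 120 V = 216 W = 0.216 kW
Runtime = 24 h × 15 = 360 h
Energy = 0.216 kW × 360 h = 77.76 kWh
Cost = 77.76 kWh × ₹4.8/kWh = ₹373.25

₹373.25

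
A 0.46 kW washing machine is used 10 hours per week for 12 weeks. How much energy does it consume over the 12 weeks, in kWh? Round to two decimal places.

55.20 kWh

Runtime = 10 h/week × 12 weeks = 120 h
Energy = 0.46 kW × 120 h = 55.2 kWh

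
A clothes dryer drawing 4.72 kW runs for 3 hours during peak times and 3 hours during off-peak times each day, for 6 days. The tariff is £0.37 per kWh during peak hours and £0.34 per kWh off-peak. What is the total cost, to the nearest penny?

£60.32

Peak energy = 4.72 kW × 3 h × 6 = 84.96 kWh
Off-peak energy = 4.72 kW × 3 h × 6 = 84.96 kWh
Cost = 84.96 × £0.37 + 84.96 × £0.34 = £31.4352 + £28.8864 = £60.32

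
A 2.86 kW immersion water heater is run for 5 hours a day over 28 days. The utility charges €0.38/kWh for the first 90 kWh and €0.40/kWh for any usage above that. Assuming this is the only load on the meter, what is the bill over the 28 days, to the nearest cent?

Runtime = 5 h/day × 28 days = 140 h
Energy = 2.86 kW × 140 h = 400.4 kWh
Tier 1 (0–90 kWh): 90 × €0.38 = €34.2
Above 90 kWh: 310.4 × €0.40 = €124.16
Bill = €158.36

€158.36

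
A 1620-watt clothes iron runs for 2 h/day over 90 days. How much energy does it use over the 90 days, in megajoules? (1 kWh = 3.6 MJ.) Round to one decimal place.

Runtime = 2 h/day × 90 days = 180 h
Energy = 1.62 kW × 180 h = 291.6 kWh
= 291.6 × 3.6 MJ = 1049.8 MJ

1049.8 MJ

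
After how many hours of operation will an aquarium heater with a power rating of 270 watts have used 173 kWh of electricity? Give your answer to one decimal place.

640.7 h

Hours = 173 kWh ÷ 0.27 kW = 640.7 h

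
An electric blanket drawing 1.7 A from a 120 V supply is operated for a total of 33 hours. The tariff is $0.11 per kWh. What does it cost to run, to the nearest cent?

Power = 1.7 A × 120 V = 204 W = 0.204 kW
Energy = 0.204 kW × 33 h = 6.732 kWh
Cost = 6.732 kWh × $0.11/kWh = $0.74

$0.74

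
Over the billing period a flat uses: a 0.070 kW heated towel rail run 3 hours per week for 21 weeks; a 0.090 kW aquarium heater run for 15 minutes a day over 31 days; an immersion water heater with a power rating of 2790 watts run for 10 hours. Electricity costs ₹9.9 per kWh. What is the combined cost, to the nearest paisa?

heated towel rail: Runtime = 3 h/week × 21 weeks = 63 h
heated towel rail: 0.07 kW × 63 h = 4.41 kWh
aquarium heater: Runtime = 15 min × 31 = 465 min = 7.75 h
aquarium heater: 0.09 kW × 7.75 h = 0.6975 kWh
immersion water heater: 2.79 kW × 10 h = 27.9 kWh
Total energy = 33.0075 kWh
Cost = 33.0075 × ₹9.9 = ₹326.77

₹326.77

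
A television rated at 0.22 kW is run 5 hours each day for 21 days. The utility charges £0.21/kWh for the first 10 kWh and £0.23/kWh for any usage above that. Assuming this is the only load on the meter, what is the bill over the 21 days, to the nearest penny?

Runtime = 5 h/day × 21 days = 105 h
Energy = 0.22 kW × 105 h = 23.1 kWh
Tier 1 (0–10 kWh): 10 × £0.21 = £2.1
Above 10 kWh: 13.1 × £0.23 = £3.013
Bill = £5.11

£5.11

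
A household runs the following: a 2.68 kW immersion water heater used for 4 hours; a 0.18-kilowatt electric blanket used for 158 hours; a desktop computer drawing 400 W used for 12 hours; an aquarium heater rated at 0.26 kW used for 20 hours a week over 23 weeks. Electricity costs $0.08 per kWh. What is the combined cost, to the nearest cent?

$13.08

immersion water heater: 2.68 kW × 4 h = 10.72 kWh
electric blanket: 0.18 kW × 158 h = 28.44 kWh
desktop computer: 0.4 kW × 12 h = 4.8 kWh
aquarium heater: Runtime = 20 h/week × 23 weeks = 460 h
aquarium heater: 0.26 kW × 460 h = 119.6 kWh
Total energy = 163.56 kWh
Cost = 163.56 × $0.08 = $13.08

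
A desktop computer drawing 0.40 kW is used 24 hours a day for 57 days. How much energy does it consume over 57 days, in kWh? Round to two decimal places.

547.20 kWh

Runtime = 24 h × 57 = 1368 h
Energy = 0.4 kW × 1368 h = 547.2 kWh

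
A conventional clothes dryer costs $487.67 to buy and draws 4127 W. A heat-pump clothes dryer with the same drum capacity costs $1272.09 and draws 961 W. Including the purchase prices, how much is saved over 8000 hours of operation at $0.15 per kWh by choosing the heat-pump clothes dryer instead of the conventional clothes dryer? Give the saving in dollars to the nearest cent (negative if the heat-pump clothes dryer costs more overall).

conventional clothes dryer: $487.67 + (4127/1000) kW × 8000 h × $0.15 = $487.67 + $4952.4 = $5440.07
heat-pump clothes dryer: $1272.09 + (961/1000) kW × 8000 h × $0.15 = $1272.09 + $1153.2 = $2425.29
Saving = $5440.07 − $2425.29 = $3014.78

$3014.78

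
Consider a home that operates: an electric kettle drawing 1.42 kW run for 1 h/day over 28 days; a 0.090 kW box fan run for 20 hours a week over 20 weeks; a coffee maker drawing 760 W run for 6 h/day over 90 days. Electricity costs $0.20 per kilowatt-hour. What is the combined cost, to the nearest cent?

electric kettle: Runtime = 1 h/day × 28 days = 28 h
electric kettle: 1.42 kW × 28 h = 39.76 kWh
box fan: Runtime = 20 h/week × 20 weeks = 400 h
box fan: 0.09 kW × 400 h = 36 kWh
coffee maker: Runtime = 6 h/day × 90 days = 540 h
coffee maker: 0.76 kW × 540 h = 410.4 kWh
Total energy = 486.16 kWh
Cost = 486.16 × $0.20 = $97.23

$97.23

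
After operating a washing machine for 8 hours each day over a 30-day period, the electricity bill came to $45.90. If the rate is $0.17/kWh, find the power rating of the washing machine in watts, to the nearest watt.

Energy = $45.90 ÷ $0.17/kWh = 270 kWh
Runtime = 8 h/day × 30 days = 240 h
Power = 270 kWh ÷ 240 h = 1.125 kW = 1125 W

1125 W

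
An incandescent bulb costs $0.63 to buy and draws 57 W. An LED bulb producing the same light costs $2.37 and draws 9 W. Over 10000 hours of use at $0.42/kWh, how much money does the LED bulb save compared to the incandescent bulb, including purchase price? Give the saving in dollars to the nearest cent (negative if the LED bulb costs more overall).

$199.86

incandescent bulb: $0.63 + (57/1000) kW × 10000 h × $0.42 = $0.63 + $239.4 = $240.03
LED bulb: $2.37 + (9/1000) kW × 10000 h × $0.42 = $2.37 + $37.8 = $40.17
Saving = $240.03 − $40.17 = $199.86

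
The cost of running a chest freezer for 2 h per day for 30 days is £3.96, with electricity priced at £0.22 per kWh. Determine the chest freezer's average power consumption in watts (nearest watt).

Energy = £3.96 ÷ £0.22/kWh = 18 kWh
Runtime = 2 h/day × 30 days = 60 h
Power = 18 kWh ÷ 60 h = 0.3 kW = 300 W

300 W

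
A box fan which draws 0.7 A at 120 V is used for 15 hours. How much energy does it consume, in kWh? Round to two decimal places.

1.26 kWh

Power = 0.7 A × 120 V = 84 W = 0.084 kW
Energy = 0.084 kW × 15 h = 1.26 kWh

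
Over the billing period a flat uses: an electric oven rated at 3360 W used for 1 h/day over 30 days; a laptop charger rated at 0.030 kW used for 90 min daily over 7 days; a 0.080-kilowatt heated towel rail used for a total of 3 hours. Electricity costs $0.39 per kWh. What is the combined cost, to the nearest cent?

$39.53

electric oven: Runtime = 1 h/day × 30 days = 30 h
electric oven: 3.36 kW × 30 h = 100.8 kWh
laptop charger: Runtime = 90 min × 7 = 630 min = 10.5 h
laptop charger: 0.03 kW × 10.5 h = 0.315 kWh
heated towel rail: 0.08 kW × 3 h = 0.24 kWh
Total energy = 101.355 kWh
Cost = 101.355 × $0.39 = $39.53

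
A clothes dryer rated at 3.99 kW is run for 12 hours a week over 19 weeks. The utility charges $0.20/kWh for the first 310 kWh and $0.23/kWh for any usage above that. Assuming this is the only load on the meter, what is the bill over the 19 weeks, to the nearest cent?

Runtime = 12 h/week × 19 weeks = 228 h
Energy = 3.99 kW × 228 h = 909.72 kWh
Tier 1 (0–310 kWh): 310 × $0.20 = $62
Above 310 kWh: 599.72 × $0.23 = $137.9356
Bill = $199.94

$199.94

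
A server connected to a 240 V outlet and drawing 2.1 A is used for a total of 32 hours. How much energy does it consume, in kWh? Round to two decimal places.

16.13 kWh

Power = 2.1 A × 240 V = 504 W = 0.504 kW
Energy = 0.504 kW × 32 h = 16.128 kWh ≈ 16.13 kWh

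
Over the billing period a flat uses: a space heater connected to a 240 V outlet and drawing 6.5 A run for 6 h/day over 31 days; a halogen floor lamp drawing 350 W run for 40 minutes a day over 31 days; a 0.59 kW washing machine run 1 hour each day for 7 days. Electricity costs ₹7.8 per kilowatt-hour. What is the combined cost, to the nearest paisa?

space heater: Power = 6.5 A × 240 V = 1560 W = 1.56 kW
space heater: Runtime = 6 h/day × 31 days = 186 h
space heater: 1.56 kW × 186 h = 290.16 kWh
halogen floor lamp: Runtime = 40 min × 31 = 1240 min = 20.666666… h
halogen floor lamp: 0.35 kW × 20.666666… h = 7.233333… kWh
washing machine: Runtime = 1 h/day × 7 days = 7 h
washing machine: 0.59 kW × 7 h = 4.13 kWh
Total energy = 301.523333… kWh
Cost = 301.523333… × ₹7.8 = ₹2351.88

₹2351.88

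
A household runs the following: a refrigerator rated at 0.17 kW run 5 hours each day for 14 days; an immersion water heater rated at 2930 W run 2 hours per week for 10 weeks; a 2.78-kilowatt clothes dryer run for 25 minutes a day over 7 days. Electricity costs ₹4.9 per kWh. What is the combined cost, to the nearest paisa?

refrigerator: Runtime = 5 h/day × 14 days = 70 h
refrigerator: 0.17 kW × 70 h = 11.9 kWh
immersion water heater: Runtime = 2 h/week × 10 weeks = 20 h
immersion water heater: 2.93 kW × 20 h = 58.6 kWh
clothes dryer: Runtime = 25 min × 7 = 175 min = 2.916666… h
clothes dryer: 2.78 kW × 2.916666… h = 8.108333… kWh
Total energy = 78.608333… kWh
Cost = 78.608333… × ₹4.9 = ₹385.18

₹385.18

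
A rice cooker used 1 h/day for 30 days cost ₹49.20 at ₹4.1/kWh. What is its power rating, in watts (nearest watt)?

400 W

Energy = ₹49.20 ÷ ₹4.1/kWh = 12 kWh
Runtime = 1 h/day × 30 days = 30 h
Power = 12 kWh ÷ 30 h = 0.4 kW = 400 W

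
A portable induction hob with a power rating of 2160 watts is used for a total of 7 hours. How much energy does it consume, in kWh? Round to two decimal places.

Energy = 2.16 kW × 7 h = 15.12 kWh

15.12 kWh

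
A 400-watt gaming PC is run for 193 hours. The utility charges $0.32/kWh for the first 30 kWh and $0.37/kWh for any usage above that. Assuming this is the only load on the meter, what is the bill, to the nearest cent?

Energy = 0.4 kW × 193 h = 77.2 kWh
Tier 1 (0–30 kWh): 30 × $0.32 = $9.6
Above 30 kWh: 47.2 × $0.37 = $17.464
Bill = $27.06

$27.06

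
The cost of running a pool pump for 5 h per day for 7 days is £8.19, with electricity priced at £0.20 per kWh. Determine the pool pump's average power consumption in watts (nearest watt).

Energy = £8.19 ÷ £0.20/kWh = 40.95 kWh
Runtime = 5 h/day × 7 days = 35 h
Power = 40.95 kWh ÷ 35 h = 1.17 kW = 1170 W

1170 W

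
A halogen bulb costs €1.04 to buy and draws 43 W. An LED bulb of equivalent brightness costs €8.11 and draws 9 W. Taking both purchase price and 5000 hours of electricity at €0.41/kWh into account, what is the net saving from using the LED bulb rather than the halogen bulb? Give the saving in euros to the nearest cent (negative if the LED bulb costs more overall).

€62.63

halogen bulb: €1.04 + (43/1000) kW × 5000 h × €0.41 = €1.04 + €88.15 = €89.19
LED bulb: €8.11 + (9/1000) kW × 5000 h × €0.41 = €8.11 + €18.45 = €26.56
Saving = €89.19 − €26.56 = €62.63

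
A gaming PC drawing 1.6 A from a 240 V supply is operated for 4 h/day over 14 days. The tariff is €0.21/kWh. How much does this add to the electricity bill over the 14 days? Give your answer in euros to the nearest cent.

€4.52

Power = 1.6 A × 240 V = 384 W = 0.384 kW
Runtime = 4 h/day × 14 days = 56 h
Energy = 0.384 kW × 56 h = 21.504 kWh
Cost = 21.504 kWh × €0.21/kWh = €4.52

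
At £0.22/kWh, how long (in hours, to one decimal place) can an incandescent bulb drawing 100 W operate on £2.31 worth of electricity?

Energy available = £2.31 ÷ £0.22/kWh = 10.5 kWh
Hours = 10.5 kWh ÷ 0.1 kW = 105.0 h

105.0 h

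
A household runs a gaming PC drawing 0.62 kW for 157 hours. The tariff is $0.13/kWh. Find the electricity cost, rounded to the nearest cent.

Energy = 0.62 kW × 157 h = 97.34 kWh
Cost = 97.34 kWh × $0.13/kWh = $12.65

$12.65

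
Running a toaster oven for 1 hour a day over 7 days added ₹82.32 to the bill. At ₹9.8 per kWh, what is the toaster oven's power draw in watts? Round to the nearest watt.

Energy = ₹82.32 ÷ ₹9.8/kWh = 8.4 kWh
Runtime = 1 h/day × 7 days = 7 h
Power = 8.4 kWh ÷ 7 h = 1.2 kW = 1200 W

1200 W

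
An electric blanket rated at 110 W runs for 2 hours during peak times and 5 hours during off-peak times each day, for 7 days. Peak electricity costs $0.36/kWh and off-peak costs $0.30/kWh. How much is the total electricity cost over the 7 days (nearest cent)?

Peak energy = 0.11 kW × 2 h × 7 = 1.54 kWh
Off-peak energy = 0.11 kW × 5 h × 7 = 3.85 kWh
Cost = 1.54 × $0.36 + 3.85 × $0.30 = $0.5544 + $1.155 = $1.71

$1.71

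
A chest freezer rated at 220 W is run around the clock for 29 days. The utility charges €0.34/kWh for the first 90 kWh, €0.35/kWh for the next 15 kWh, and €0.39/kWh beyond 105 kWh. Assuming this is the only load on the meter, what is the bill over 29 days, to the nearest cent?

Runtime = 24 h × 29 = 696 h
Energy = 0.22 kW × 696 h = 153.12 kWh
Tier 1 (0–90 kWh): 90 × €0.34 = €30.6
Tier 2 (90–105 kWh): 15 × €0.35 = €5.25
Above 105 kWh: 48.12 × €0.39 = €18.7668
Bill = €54.62

€54.62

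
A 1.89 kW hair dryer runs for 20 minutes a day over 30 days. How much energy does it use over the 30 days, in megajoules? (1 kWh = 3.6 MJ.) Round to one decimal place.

Runtime = 20 min × 30 = 600 min = 10 h
Energy = 1.89 kW × 10 h = 18.9 kWh
= 18.9 × 3.6 MJ = 68.0 MJ

68.0 MJ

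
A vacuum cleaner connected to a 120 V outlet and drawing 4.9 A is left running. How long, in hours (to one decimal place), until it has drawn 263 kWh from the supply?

447.3 h

Power = 4.9 A × 120 V = 588 W = 0.588 kW
Hours = 263 kWh ÷ 0.588 kW = 447.3 h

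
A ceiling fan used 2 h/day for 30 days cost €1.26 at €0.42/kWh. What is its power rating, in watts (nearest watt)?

Energy = €1.26 ÷ €0.42/kWh = 3 kWh
Runtime = 2 h/day × 30 days = 60 h
Power = 3 kWh ÷ 60 h = 0.05 kW = 50 W

50 W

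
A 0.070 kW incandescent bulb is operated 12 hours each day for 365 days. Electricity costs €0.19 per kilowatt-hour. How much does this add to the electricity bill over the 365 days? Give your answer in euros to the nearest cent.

€58.25

Runtime = 12 h/day × 365 days = 4380 h
Energy = 0.07 kW × 4380 h = 306.6 kWh
Cost = 306.6 kWh × €0.19/kWh = €58.25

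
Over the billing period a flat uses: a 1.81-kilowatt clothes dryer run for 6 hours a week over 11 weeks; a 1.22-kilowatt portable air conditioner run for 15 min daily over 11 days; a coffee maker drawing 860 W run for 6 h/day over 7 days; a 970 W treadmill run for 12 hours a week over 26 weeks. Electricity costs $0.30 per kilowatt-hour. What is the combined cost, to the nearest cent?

clothes dryer: Runtime = 6 h/week × 11 weeks = 66 h
clothes dryer: 1.81 kW × 66 h = 119.46 kWh
portable air conditioner: Runtime = 15 min × 11 = 165 min = 2.75 h
portable air conditioner: 1.22 kW × 2.75 h = 3.355 kWh
coffee maker: Runtime = 6 h/day × 7 days = 42 h
coffee maker: 0.86 kW × 42 h = 36.12 kWh
treadmill: Runtime = 12 h/week × 26 weeks = 312 h
treadmill: 0.97 kW × 312 h = 302.64 kWh
Total energy = 461.575 kWh
Cost = 461.575 × $0.30 = $138.47

$138.47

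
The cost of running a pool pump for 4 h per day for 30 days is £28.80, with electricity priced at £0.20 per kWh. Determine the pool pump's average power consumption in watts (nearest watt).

1200 W

Energy = £28.80 ÷ £0.20/kWh = 144 kWh
Runtime = 4 h/day × 30 days = 120 h
Power = 144 kWh ÷ 120 h = 1.2 kW = 1200 W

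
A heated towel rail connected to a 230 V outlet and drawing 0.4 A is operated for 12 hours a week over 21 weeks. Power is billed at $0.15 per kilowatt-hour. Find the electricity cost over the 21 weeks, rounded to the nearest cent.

$3.48

Power = 0.4 A × 230 V = 92 W = 0.092 kW
Runtime = 12 h/week × 21 weeks = 252 h
Energy = 0.092 kW × 252 h = 23.184 kWh
Cost = 23.184 kWh × $0.15/kWh = $3.48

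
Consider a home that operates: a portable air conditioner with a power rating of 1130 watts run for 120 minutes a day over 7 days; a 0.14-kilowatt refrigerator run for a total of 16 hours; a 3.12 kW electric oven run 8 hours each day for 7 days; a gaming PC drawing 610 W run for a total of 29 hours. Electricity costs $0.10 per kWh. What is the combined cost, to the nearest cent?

$21.05

portable air conditioner: Runtime = 120 min × 7 = 840 min = 14 h
portable air conditioner: 1.13 kW × 14 h = 15.82 kWh
refrigerator: 0.14 kW × 16 h = 2.24 kWh
electric oven: Runtime = 8 h/day × 7 days = 56 h
electric oven: 3.12 kW × 56 h = 174.72 kWh
gaming PC: 0.61 kW × 29 h = 17.69 kWh
Total energy = 210.47 kWh
Cost = 210.47 × $0.10 = $21.05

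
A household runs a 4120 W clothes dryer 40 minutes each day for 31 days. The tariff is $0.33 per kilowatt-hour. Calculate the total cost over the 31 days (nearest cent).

$28.10

Runtime = 40 min × 31 = 1240 min = 20.666666… h
Energy = 4.12 kW × 20.666666… h = 85.146666… kWh
Cost = 85.146666… kWh × $0.33/kWh = $28.10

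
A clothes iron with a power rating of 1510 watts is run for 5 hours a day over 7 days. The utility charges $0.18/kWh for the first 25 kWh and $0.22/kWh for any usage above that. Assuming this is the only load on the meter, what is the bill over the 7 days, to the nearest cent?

Runtime = 5 h/day × 7 days = 35 h
Energy = 1.51 kW × 35 h = 52.85 kWh
Tier 1 (0–25 kWh): 25 × $0.18 = $4.5
Above 25 kWh: 27.85 × $0.22 = $6.127
Bill = $10.63

$10.63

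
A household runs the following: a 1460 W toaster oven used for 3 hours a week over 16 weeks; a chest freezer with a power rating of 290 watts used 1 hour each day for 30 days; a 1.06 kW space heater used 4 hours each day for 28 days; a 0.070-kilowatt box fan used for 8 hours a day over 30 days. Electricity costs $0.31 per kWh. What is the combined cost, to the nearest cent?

$66.43

toaster oven: Runtime = 3 h/week × 16 weeks = 48 h
toaster oven: 1.46 kW × 48 h = 70.08 kWh
chest freezer: Runtime = 1 h/day × 30 days = 30 h
chest freezer: 0.29 kW × 30 h = 8.7 kWh
space heater: Runtime = 4 h/day × 28 days = 112 h
space heater: 1.06 kW × 112 h = 118.72 kWh
box fan: Runtime = 8 h/day × 30 days = 240 h
box fan: 0.07 kW × 240 h = 16.8 kWh
Total energy = 214.3 kWh
Cost = 214.3 × $0.31 = $66.43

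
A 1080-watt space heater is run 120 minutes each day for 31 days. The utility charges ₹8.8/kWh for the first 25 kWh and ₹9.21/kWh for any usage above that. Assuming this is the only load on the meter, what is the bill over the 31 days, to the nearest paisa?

₹606.45

Runtime = 120 min × 31 = 3720 min = 62 h
Energy = 1.08 kW × 62 h = 66.96 kWh
Tier 1 (0–25 kWh): 25 × ₹8.8 = ₹220
Above 25 kWh: 41.96 × ₹9.21 = ₹386.4516
Bill = ₹606.45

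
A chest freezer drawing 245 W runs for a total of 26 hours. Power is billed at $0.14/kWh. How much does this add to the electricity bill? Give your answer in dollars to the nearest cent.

$0.89

Energy = 0.245 kW × 26 h = 6.37 kWh
Cost = 6.37 kWh × $0.14/kWh = $0.89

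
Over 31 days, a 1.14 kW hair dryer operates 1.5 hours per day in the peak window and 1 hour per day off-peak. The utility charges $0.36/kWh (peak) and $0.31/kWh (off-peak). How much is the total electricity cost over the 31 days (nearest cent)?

$30.04

Peak energy = 1.14 kW × 1.5 h × 31 = 53.01 kWh
Off-peak energy = 1.14 kW × 1 h × 31 = 35.34 kWh
Cost = 53.01 × $0.36 + 35.34 × $0.31 = $19.0836 + $10.9554 = $30.04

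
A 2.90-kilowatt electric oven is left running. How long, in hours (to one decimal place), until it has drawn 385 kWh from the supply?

132.8 h

Hours = 385 kWh ÷ 2.9 kW = 132.8 h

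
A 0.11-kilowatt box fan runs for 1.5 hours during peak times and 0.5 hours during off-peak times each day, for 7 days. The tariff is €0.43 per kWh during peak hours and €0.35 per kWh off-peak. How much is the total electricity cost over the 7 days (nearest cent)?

Peak energy = 0.11 kW × 1.5 h × 7 = 1.155 kWh
Off-peak energy = 0.11 kW × 0.5 h × 7 = 0.385 kWh
Cost = 1.155 × €0.43 + 0.385 × €0.35 = €0.49665 + €0.13475 = €0.63

€0.63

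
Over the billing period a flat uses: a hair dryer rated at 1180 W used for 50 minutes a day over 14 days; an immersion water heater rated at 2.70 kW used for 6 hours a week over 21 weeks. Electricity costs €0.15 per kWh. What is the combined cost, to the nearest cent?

hair dryer: Runtime = 50 min × 14 = 700 min = 11.666666… h
hair dryer: 1.18 kW × 11.666666… h = 13.766666… kWh
immersion water heater: Runtime = 6 h/week × 21 weeks = 126 h
immersion water heater: 2.7 kW × 126 h = 340.2 kWh
Total energy = 353.966666… kWh
Cost = 353.966666… × €0.15 = €53.10

€53.10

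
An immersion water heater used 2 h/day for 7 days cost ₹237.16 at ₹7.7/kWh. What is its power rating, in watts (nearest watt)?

2200 W

Energy = ₹237.16 ÷ ₹7.7/kWh = 30.8 kWh
Runtime = 2 h/day × 7 days = 14 h
Power = 30.8 kWh ÷ 14 h = 2.2 kW = 2200 W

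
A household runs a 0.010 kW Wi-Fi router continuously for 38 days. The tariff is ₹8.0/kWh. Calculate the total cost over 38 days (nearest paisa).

Runtime = 24 h × 38 = 912 h
Energy = 0.01 kW × 912 h = 9.12 kWh
Cost = 9.12 kWh × ₹8.0/kWh = ₹72.96

₹72.96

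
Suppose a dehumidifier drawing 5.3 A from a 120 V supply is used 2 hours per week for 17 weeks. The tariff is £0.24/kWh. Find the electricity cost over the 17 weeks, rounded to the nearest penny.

£5.19

Power = 5.3 A × 120 V = 636 W = 0.636 kW
Runtime = 2 h/week × 17 weeks = 34 h
Energy = 0.636 kW × 34 h = 21.624 kWh
Cost = 21.624 kWh × £0.24/kWh = £5.19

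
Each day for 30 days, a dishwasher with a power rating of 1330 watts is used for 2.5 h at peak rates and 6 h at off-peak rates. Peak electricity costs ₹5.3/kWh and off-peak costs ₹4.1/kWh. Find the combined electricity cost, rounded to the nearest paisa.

Peak energy = 1.33 kW × 2.5 h × 30 = 99.75 kWh
Off-peak energy = 1.33 kW × 6 h × 30 = 239.4 kWh
Cost = 99.75 × ₹5.3 + 239.4 × ₹4.1 = ₹528.675 + ₹981.54 = ₹1510.22

₹1510.22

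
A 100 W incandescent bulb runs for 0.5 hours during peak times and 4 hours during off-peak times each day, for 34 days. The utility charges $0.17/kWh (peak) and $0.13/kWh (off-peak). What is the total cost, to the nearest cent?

Peak energy = 0.1 kW × 0.5 h × 34 = 1.7 kWh
Off-peak energy = 0.1 kW × 4 h × 34 = 13.6 kWh
Cost = 1.7 × $0.17 + 13.6 × $0.13 = $0.289 + $1.768 = $2.06

$2.06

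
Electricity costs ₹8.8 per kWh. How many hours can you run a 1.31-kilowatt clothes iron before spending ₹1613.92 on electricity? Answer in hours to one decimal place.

Energy available = ₹1613.92 ÷ ₹8.8/kWh = 183.4 kWh
Hours = 183.4 kWh ÷ 1.31 kW = 140.0 h

140.0 h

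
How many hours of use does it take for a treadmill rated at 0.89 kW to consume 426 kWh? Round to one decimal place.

Hours = 426 kWh ÷ 0.89 kW = 478.7 h

478.7 h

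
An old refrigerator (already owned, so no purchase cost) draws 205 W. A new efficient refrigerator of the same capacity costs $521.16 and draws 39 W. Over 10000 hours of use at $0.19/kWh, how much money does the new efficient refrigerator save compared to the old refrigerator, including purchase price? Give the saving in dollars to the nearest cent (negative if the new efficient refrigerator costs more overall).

old refrigerator: $0.00 + (205/1000) kW × 10000 h × $0.19 = $0.00 + $389.5 = $389.5
new efficient refrigerator: $521.16 + (39/1000) kW × 10000 h × $0.19 = $521.16 + $74.1 = $595.26
Saving = $389.5 − $595.26 = −$205.76

-$205.76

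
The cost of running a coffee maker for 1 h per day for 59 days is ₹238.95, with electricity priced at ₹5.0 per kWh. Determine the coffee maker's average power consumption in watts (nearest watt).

810 W

Energy = ₹238.95 ÷ ₹5.0/kWh = 47.79 kWh
Runtime = 1 h/day × 59 days = 59 h
Power = 47.79 kWh ÷ 59 h = 0.81 kW = 810 W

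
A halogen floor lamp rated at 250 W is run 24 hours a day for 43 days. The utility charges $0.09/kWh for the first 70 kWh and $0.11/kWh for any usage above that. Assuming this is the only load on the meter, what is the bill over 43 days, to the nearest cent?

Runtime = 24 h × 43 = 1032 h
Energy = 0.25 kW × 1032 h = 258 kWh
Tier 1 (0–70 kWh): 70 × $0.09 = $6.3
Above 70 kWh: 188 × $0.11 = $20.68
Bill = $26.98

$26.98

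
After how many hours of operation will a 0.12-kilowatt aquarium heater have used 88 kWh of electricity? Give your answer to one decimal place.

733.3 h

Hours = 88 kWh ÷ 0.12 kW = 733.3 h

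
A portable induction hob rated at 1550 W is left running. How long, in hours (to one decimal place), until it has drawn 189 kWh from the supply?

121.9 h

Hours = 189 kWh ÷ 1.55 kW = 121.9 h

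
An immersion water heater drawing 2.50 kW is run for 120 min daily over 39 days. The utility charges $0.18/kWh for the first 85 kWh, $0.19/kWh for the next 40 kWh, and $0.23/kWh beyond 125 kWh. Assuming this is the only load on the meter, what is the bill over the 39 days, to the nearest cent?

$39.00

Runtime = 120 min × 39 = 4680 min = 78 h
Energy = 2.5 kW × 78 h = 195 kWh
Tier 1 (0–85 kWh): 85 × $0.18 = $15.3
Tier 2 (85–125 kWh): 40 × $0.19 = $7.6
Above 125 kWh: 70 × $0.23 = $16.1
Bill = $39.00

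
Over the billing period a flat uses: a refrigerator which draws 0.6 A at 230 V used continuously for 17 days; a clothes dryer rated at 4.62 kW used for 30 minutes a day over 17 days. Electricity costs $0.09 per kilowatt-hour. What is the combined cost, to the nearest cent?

refrigerator: Power = 0.6 A × 230 V = 138 W = 0.138 kW
refrigerator: Runtime = 24 h × 17 = 408 h
refrigerator: 0.138 kW × 408 h = 56.304 kWh
clothes dryer: Runtime = 30 min × 17 = 510 min = 8.5 h
clothes dryer: 4.62 kW × 8.5 h = 39.27 kWh
Total energy = 95.574 kWh
Cost = 95.574 × $0.09 = $8.60

$8.60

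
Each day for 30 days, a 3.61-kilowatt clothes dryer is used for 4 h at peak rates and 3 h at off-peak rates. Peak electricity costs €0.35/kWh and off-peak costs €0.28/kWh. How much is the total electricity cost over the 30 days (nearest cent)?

€242.59

Peak energy = 3.61 kW × 4 h × 30 = 433.2 kWh
Off-peak energy = 3.61 kW × 3 h × 30 = 324.9 kWh
Cost = 433.2 × €0.35 + 324.9 × €0.28 = €151.62 + €90.972 = €242.59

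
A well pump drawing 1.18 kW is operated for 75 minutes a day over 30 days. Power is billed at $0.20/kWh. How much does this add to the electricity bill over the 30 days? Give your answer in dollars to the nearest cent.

$8.85

Runtime = 75 min × 30 = 2250 min = 37.5 h
Energy = 1.18 kW × 37.5 h = 44.25 kWh
Cost = 44.25 kWh × $0.20/kWh = $8.85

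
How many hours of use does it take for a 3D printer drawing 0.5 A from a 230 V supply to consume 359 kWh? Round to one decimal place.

3121.7 h

Power = 0.5 A × 230 V = 115 W = 0.115 kW
Hours = 359 kWh ÷ 0.115 kW = 3121.7 h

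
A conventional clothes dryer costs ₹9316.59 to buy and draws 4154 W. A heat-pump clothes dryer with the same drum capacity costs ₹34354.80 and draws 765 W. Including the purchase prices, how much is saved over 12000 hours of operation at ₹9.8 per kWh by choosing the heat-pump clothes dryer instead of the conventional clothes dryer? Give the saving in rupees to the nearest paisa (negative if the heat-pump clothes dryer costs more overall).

₹373508.19

conventional clothes dryer: ₹9316.59 + (4154/1000) kW × 12000 h × ₹9.8 = ₹9316.59 + ₹488510.4 = ₹497826.99
heat-pump clothes dryer: ₹34354.80 + (765/1000) kW × 12000 h × ₹9.8 = ₹34354.80 + ₹89964 = ₹124318.8
Saving = ₹497826.99 − ₹124318.8 = ₹373508.19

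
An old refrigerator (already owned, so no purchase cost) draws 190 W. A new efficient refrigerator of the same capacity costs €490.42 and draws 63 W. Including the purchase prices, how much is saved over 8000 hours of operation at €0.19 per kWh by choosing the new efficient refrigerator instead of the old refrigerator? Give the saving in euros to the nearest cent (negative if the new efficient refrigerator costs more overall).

-€297.38

old refrigerator: €0.00 + (190/1000) kW × 8000 h × €0.19 = €0.00 + €288.8 = €288.8
new efficient refrigerator: €490.42 + (63/1000) kW × 8000 h × €0.19 = €490.42 + €95.76 = €586.18
Saving = €288.8 − €586.18 = −€297.38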